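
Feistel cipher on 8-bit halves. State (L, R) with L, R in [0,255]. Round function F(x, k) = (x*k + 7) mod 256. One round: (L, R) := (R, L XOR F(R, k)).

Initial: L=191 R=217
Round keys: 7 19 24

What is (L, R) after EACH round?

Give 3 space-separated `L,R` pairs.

Answer: 217,73 73,171 171,70

Derivation:
Round 1 (k=7): L=217 R=73
Round 2 (k=19): L=73 R=171
Round 3 (k=24): L=171 R=70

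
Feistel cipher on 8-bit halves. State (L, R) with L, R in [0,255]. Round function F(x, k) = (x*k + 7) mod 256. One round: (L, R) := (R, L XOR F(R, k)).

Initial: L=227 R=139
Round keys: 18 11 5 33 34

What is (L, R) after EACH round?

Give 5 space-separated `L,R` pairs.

Answer: 139,46 46,138 138,151 151,244 244,248

Derivation:
Round 1 (k=18): L=139 R=46
Round 2 (k=11): L=46 R=138
Round 3 (k=5): L=138 R=151
Round 4 (k=33): L=151 R=244
Round 5 (k=34): L=244 R=248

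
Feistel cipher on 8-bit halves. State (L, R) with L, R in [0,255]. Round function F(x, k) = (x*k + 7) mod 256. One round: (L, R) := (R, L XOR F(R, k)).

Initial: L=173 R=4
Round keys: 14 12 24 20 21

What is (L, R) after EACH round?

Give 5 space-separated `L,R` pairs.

Round 1 (k=14): L=4 R=146
Round 2 (k=12): L=146 R=219
Round 3 (k=24): L=219 R=29
Round 4 (k=20): L=29 R=144
Round 5 (k=21): L=144 R=202

Answer: 4,146 146,219 219,29 29,144 144,202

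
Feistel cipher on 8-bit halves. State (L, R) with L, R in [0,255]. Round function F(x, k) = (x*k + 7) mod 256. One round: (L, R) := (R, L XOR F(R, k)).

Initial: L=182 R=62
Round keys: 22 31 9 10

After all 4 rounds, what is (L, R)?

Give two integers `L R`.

Answer: 70 71

Derivation:
Round 1 (k=22): L=62 R=237
Round 2 (k=31): L=237 R=132
Round 3 (k=9): L=132 R=70
Round 4 (k=10): L=70 R=71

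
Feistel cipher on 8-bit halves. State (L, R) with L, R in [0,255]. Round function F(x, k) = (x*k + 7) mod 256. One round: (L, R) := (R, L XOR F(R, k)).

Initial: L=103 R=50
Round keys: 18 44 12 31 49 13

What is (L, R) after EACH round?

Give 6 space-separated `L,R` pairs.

Round 1 (k=18): L=50 R=236
Round 2 (k=44): L=236 R=165
Round 3 (k=12): L=165 R=47
Round 4 (k=31): L=47 R=29
Round 5 (k=49): L=29 R=187
Round 6 (k=13): L=187 R=155

Answer: 50,236 236,165 165,47 47,29 29,187 187,155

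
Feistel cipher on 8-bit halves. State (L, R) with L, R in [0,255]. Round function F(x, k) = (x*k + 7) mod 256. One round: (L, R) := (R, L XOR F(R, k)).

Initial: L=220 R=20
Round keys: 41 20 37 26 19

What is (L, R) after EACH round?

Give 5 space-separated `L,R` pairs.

Round 1 (k=41): L=20 R=231
Round 2 (k=20): L=231 R=7
Round 3 (k=37): L=7 R=237
Round 4 (k=26): L=237 R=30
Round 5 (k=19): L=30 R=172

Answer: 20,231 231,7 7,237 237,30 30,172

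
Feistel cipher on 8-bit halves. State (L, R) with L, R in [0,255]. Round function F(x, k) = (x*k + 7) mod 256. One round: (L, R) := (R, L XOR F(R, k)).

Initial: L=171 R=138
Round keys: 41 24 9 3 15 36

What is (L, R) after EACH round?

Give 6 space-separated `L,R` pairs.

Round 1 (k=41): L=138 R=138
Round 2 (k=24): L=138 R=125
Round 3 (k=9): L=125 R=230
Round 4 (k=3): L=230 R=196
Round 5 (k=15): L=196 R=101
Round 6 (k=36): L=101 R=255

Answer: 138,138 138,125 125,230 230,196 196,101 101,255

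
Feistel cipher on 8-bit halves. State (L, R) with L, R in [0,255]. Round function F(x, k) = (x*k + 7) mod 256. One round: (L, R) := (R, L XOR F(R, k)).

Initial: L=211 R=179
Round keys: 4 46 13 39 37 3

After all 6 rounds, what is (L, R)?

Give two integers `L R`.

Answer: 140 139

Derivation:
Round 1 (k=4): L=179 R=0
Round 2 (k=46): L=0 R=180
Round 3 (k=13): L=180 R=43
Round 4 (k=39): L=43 R=32
Round 5 (k=37): L=32 R=140
Round 6 (k=3): L=140 R=139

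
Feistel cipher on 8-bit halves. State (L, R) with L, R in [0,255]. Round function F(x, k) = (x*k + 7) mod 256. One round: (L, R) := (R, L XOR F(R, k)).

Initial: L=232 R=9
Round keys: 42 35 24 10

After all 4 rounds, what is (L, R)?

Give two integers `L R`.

Answer: 102 104

Derivation:
Round 1 (k=42): L=9 R=105
Round 2 (k=35): L=105 R=107
Round 3 (k=24): L=107 R=102
Round 4 (k=10): L=102 R=104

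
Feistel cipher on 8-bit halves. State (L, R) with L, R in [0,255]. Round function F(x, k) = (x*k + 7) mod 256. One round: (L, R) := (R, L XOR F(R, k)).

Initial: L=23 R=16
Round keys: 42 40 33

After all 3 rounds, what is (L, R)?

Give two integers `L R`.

Round 1 (k=42): L=16 R=176
Round 2 (k=40): L=176 R=151
Round 3 (k=33): L=151 R=206

Answer: 151 206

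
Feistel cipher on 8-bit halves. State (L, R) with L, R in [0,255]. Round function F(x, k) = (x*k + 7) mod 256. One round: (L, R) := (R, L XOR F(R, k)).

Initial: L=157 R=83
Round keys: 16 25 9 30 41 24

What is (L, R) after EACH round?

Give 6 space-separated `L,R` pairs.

Answer: 83,170 170,242 242,35 35,211 211,241 241,76

Derivation:
Round 1 (k=16): L=83 R=170
Round 2 (k=25): L=170 R=242
Round 3 (k=9): L=242 R=35
Round 4 (k=30): L=35 R=211
Round 5 (k=41): L=211 R=241
Round 6 (k=24): L=241 R=76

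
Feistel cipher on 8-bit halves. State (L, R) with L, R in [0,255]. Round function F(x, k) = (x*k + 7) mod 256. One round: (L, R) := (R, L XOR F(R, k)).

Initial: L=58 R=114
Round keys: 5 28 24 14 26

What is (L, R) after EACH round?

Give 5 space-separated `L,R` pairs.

Answer: 114,123 123,9 9,164 164,246 246,167

Derivation:
Round 1 (k=5): L=114 R=123
Round 2 (k=28): L=123 R=9
Round 3 (k=24): L=9 R=164
Round 4 (k=14): L=164 R=246
Round 5 (k=26): L=246 R=167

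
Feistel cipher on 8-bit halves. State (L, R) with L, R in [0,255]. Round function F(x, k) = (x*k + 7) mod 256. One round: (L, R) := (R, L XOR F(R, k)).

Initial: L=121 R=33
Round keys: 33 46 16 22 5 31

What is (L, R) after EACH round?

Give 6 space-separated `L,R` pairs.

Answer: 33,49 49,244 244,118 118,223 223,20 20,172

Derivation:
Round 1 (k=33): L=33 R=49
Round 2 (k=46): L=49 R=244
Round 3 (k=16): L=244 R=118
Round 4 (k=22): L=118 R=223
Round 5 (k=5): L=223 R=20
Round 6 (k=31): L=20 R=172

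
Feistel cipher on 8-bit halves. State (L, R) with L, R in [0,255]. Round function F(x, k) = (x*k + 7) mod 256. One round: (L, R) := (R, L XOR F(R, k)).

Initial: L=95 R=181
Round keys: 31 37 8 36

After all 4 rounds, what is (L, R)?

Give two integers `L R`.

Answer: 66 242

Derivation:
Round 1 (k=31): L=181 R=173
Round 2 (k=37): L=173 R=189
Round 3 (k=8): L=189 R=66
Round 4 (k=36): L=66 R=242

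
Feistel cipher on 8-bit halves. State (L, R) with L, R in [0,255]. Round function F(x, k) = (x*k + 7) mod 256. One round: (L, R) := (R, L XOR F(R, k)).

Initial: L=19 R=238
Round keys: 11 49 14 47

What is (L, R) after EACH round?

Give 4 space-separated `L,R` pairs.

Answer: 238,82 82,87 87,155 155,43

Derivation:
Round 1 (k=11): L=238 R=82
Round 2 (k=49): L=82 R=87
Round 3 (k=14): L=87 R=155
Round 4 (k=47): L=155 R=43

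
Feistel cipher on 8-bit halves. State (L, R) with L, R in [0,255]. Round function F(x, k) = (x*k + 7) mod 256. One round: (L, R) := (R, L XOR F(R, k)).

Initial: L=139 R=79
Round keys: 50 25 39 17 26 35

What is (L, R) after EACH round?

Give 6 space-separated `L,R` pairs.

Answer: 79,254 254,154 154,131 131,32 32,196 196,243

Derivation:
Round 1 (k=50): L=79 R=254
Round 2 (k=25): L=254 R=154
Round 3 (k=39): L=154 R=131
Round 4 (k=17): L=131 R=32
Round 5 (k=26): L=32 R=196
Round 6 (k=35): L=196 R=243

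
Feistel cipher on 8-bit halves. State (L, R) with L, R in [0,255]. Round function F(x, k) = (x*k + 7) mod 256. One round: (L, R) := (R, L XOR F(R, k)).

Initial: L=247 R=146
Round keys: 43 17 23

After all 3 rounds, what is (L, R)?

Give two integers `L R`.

Answer: 179 102

Derivation:
Round 1 (k=43): L=146 R=122
Round 2 (k=17): L=122 R=179
Round 3 (k=23): L=179 R=102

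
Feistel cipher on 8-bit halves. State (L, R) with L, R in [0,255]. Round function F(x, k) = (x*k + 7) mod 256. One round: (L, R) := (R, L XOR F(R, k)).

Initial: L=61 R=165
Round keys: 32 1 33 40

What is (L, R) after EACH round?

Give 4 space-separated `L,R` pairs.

Answer: 165,154 154,4 4,17 17,171

Derivation:
Round 1 (k=32): L=165 R=154
Round 2 (k=1): L=154 R=4
Round 3 (k=33): L=4 R=17
Round 4 (k=40): L=17 R=171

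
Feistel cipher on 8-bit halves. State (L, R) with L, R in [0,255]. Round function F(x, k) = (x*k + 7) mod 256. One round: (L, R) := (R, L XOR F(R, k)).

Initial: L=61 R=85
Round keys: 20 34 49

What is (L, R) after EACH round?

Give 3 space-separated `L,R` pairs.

Answer: 85,150 150,166 166,91

Derivation:
Round 1 (k=20): L=85 R=150
Round 2 (k=34): L=150 R=166
Round 3 (k=49): L=166 R=91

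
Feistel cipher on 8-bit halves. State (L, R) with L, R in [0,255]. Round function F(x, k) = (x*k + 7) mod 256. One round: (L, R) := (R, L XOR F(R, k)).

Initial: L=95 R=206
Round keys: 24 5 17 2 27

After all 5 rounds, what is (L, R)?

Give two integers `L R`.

Answer: 6 89

Derivation:
Round 1 (k=24): L=206 R=8
Round 2 (k=5): L=8 R=225
Round 3 (k=17): L=225 R=240
Round 4 (k=2): L=240 R=6
Round 5 (k=27): L=6 R=89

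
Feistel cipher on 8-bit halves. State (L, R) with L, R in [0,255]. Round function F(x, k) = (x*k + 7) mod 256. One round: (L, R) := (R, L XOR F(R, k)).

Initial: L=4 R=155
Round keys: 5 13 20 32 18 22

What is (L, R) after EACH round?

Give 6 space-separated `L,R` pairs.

Round 1 (k=5): L=155 R=10
Round 2 (k=13): L=10 R=18
Round 3 (k=20): L=18 R=101
Round 4 (k=32): L=101 R=181
Round 5 (k=18): L=181 R=164
Round 6 (k=22): L=164 R=170

Answer: 155,10 10,18 18,101 101,181 181,164 164,170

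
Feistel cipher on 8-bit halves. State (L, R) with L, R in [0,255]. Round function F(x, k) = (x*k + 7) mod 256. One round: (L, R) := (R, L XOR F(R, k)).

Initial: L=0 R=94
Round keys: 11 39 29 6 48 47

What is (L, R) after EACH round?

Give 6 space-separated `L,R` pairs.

Round 1 (k=11): L=94 R=17
Round 2 (k=39): L=17 R=192
Round 3 (k=29): L=192 R=214
Round 4 (k=6): L=214 R=203
Round 5 (k=48): L=203 R=193
Round 6 (k=47): L=193 R=189

Answer: 94,17 17,192 192,214 214,203 203,193 193,189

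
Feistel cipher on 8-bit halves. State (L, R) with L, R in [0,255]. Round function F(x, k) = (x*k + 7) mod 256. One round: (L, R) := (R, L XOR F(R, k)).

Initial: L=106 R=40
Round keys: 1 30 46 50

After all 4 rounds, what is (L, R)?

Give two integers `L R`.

Round 1 (k=1): L=40 R=69
Round 2 (k=30): L=69 R=53
Round 3 (k=46): L=53 R=200
Round 4 (k=50): L=200 R=34

Answer: 200 34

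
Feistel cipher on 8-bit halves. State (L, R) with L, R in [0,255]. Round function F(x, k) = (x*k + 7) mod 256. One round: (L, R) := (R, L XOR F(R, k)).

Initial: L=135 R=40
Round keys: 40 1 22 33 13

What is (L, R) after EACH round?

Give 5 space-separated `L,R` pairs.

Round 1 (k=40): L=40 R=192
Round 2 (k=1): L=192 R=239
Round 3 (k=22): L=239 R=81
Round 4 (k=33): L=81 R=151
Round 5 (k=13): L=151 R=227

Answer: 40,192 192,239 239,81 81,151 151,227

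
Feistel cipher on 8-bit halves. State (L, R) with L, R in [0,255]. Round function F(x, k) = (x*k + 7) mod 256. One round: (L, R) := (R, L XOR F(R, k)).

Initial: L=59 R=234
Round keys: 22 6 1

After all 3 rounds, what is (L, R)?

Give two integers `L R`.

Round 1 (k=22): L=234 R=24
Round 2 (k=6): L=24 R=125
Round 3 (k=1): L=125 R=156

Answer: 125 156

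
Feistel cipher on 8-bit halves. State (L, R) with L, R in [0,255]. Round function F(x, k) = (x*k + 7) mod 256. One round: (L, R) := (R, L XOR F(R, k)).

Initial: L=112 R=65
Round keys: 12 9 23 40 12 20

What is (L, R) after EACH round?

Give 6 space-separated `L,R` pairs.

Answer: 65,99 99,195 195,239 239,156 156,184 184,251

Derivation:
Round 1 (k=12): L=65 R=99
Round 2 (k=9): L=99 R=195
Round 3 (k=23): L=195 R=239
Round 4 (k=40): L=239 R=156
Round 5 (k=12): L=156 R=184
Round 6 (k=20): L=184 R=251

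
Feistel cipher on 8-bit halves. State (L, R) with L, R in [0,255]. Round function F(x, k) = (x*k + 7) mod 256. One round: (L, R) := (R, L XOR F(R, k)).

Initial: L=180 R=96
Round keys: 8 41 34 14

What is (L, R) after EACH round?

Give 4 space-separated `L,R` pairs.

Round 1 (k=8): L=96 R=179
Round 2 (k=41): L=179 R=210
Round 3 (k=34): L=210 R=88
Round 4 (k=14): L=88 R=5

Answer: 96,179 179,210 210,88 88,5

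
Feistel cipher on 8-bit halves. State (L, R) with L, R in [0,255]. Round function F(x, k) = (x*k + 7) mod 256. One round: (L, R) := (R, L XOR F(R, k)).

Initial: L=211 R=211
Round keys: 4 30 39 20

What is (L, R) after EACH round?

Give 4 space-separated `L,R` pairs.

Answer: 211,128 128,212 212,211 211,87

Derivation:
Round 1 (k=4): L=211 R=128
Round 2 (k=30): L=128 R=212
Round 3 (k=39): L=212 R=211
Round 4 (k=20): L=211 R=87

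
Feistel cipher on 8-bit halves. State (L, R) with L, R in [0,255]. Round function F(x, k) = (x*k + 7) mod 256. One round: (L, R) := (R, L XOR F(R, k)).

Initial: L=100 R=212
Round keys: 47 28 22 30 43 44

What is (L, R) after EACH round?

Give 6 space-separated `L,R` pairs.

Answer: 212,151 151,95 95,166 166,36 36,181 181,7

Derivation:
Round 1 (k=47): L=212 R=151
Round 2 (k=28): L=151 R=95
Round 3 (k=22): L=95 R=166
Round 4 (k=30): L=166 R=36
Round 5 (k=43): L=36 R=181
Round 6 (k=44): L=181 R=7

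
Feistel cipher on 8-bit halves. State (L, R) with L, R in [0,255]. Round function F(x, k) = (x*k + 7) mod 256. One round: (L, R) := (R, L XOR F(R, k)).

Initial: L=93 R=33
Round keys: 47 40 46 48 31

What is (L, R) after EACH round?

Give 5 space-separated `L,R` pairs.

Round 1 (k=47): L=33 R=75
Round 2 (k=40): L=75 R=158
Round 3 (k=46): L=158 R=32
Round 4 (k=48): L=32 R=153
Round 5 (k=31): L=153 R=174

Answer: 33,75 75,158 158,32 32,153 153,174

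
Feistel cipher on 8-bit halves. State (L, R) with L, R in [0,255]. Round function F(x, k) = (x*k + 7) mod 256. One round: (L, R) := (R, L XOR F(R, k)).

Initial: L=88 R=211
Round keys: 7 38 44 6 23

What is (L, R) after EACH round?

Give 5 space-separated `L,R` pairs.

Round 1 (k=7): L=211 R=148
Round 2 (k=38): L=148 R=44
Round 3 (k=44): L=44 R=3
Round 4 (k=6): L=3 R=53
Round 5 (k=23): L=53 R=201

Answer: 211,148 148,44 44,3 3,53 53,201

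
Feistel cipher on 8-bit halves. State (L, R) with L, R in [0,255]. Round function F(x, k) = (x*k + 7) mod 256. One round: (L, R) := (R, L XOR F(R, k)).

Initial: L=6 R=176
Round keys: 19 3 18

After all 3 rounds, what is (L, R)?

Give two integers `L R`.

Answer: 138 170

Derivation:
Round 1 (k=19): L=176 R=17
Round 2 (k=3): L=17 R=138
Round 3 (k=18): L=138 R=170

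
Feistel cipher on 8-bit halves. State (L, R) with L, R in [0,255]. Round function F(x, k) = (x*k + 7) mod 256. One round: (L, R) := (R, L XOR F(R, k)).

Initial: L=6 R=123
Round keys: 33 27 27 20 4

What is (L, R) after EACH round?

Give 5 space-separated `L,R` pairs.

Round 1 (k=33): L=123 R=228
Round 2 (k=27): L=228 R=104
Round 3 (k=27): L=104 R=27
Round 4 (k=20): L=27 R=75
Round 5 (k=4): L=75 R=40

Answer: 123,228 228,104 104,27 27,75 75,40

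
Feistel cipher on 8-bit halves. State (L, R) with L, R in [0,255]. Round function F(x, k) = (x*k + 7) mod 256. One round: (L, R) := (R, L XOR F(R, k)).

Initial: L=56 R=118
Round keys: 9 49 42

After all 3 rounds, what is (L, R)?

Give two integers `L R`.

Round 1 (k=9): L=118 R=21
Round 2 (k=49): L=21 R=122
Round 3 (k=42): L=122 R=30

Answer: 122 30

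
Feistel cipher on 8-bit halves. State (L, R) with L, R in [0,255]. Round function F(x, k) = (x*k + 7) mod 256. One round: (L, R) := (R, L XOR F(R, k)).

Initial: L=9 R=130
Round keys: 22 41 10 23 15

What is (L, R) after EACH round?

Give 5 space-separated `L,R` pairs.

Answer: 130,58 58,211 211,127 127,163 163,235

Derivation:
Round 1 (k=22): L=130 R=58
Round 2 (k=41): L=58 R=211
Round 3 (k=10): L=211 R=127
Round 4 (k=23): L=127 R=163
Round 5 (k=15): L=163 R=235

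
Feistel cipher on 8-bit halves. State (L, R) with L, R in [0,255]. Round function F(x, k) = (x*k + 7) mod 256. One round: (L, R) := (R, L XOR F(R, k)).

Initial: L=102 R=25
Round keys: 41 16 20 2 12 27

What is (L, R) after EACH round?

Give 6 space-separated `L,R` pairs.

Round 1 (k=41): L=25 R=110
Round 2 (k=16): L=110 R=254
Round 3 (k=20): L=254 R=177
Round 4 (k=2): L=177 R=151
Round 5 (k=12): L=151 R=170
Round 6 (k=27): L=170 R=98

Answer: 25,110 110,254 254,177 177,151 151,170 170,98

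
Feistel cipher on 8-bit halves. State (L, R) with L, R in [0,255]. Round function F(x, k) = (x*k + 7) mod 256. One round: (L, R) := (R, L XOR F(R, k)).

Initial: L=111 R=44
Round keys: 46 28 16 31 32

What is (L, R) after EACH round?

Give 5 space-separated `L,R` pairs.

Round 1 (k=46): L=44 R=128
Round 2 (k=28): L=128 R=43
Round 3 (k=16): L=43 R=55
Round 4 (k=31): L=55 R=155
Round 5 (k=32): L=155 R=80

Answer: 44,128 128,43 43,55 55,155 155,80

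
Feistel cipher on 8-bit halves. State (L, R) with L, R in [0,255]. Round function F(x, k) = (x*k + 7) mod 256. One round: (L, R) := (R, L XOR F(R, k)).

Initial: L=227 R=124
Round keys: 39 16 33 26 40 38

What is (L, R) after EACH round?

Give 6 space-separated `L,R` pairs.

Answer: 124,8 8,251 251,106 106,48 48,237 237,5

Derivation:
Round 1 (k=39): L=124 R=8
Round 2 (k=16): L=8 R=251
Round 3 (k=33): L=251 R=106
Round 4 (k=26): L=106 R=48
Round 5 (k=40): L=48 R=237
Round 6 (k=38): L=237 R=5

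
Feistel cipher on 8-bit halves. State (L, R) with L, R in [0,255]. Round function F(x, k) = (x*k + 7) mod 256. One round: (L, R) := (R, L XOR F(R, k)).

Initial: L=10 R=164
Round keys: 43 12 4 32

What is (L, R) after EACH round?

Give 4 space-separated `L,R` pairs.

Round 1 (k=43): L=164 R=153
Round 2 (k=12): L=153 R=151
Round 3 (k=4): L=151 R=250
Round 4 (k=32): L=250 R=208

Answer: 164,153 153,151 151,250 250,208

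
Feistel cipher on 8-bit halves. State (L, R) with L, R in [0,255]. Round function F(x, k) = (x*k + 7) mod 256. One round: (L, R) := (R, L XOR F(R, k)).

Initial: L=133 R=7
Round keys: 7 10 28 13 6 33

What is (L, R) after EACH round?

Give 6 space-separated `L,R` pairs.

Answer: 7,189 189,110 110,178 178,127 127,179 179,101

Derivation:
Round 1 (k=7): L=7 R=189
Round 2 (k=10): L=189 R=110
Round 3 (k=28): L=110 R=178
Round 4 (k=13): L=178 R=127
Round 5 (k=6): L=127 R=179
Round 6 (k=33): L=179 R=101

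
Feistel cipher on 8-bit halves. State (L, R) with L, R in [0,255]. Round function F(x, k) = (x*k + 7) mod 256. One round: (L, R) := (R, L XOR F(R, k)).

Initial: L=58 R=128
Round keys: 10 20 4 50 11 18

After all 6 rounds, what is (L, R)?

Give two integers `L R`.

Answer: 209 49

Derivation:
Round 1 (k=10): L=128 R=61
Round 2 (k=20): L=61 R=75
Round 3 (k=4): L=75 R=14
Round 4 (k=50): L=14 R=136
Round 5 (k=11): L=136 R=209
Round 6 (k=18): L=209 R=49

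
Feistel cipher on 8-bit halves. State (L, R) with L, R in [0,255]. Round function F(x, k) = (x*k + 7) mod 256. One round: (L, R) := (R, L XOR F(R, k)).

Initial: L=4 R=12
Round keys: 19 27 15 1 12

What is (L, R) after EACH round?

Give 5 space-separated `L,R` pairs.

Round 1 (k=19): L=12 R=239
Round 2 (k=27): L=239 R=48
Round 3 (k=15): L=48 R=56
Round 4 (k=1): L=56 R=15
Round 5 (k=12): L=15 R=131

Answer: 12,239 239,48 48,56 56,15 15,131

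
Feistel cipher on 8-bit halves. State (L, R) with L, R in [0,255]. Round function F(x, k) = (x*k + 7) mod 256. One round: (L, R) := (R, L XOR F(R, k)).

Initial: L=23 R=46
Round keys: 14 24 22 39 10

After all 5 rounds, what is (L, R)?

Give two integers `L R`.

Round 1 (k=14): L=46 R=156
Round 2 (k=24): L=156 R=137
Round 3 (k=22): L=137 R=81
Round 4 (k=39): L=81 R=215
Round 5 (k=10): L=215 R=60

Answer: 215 60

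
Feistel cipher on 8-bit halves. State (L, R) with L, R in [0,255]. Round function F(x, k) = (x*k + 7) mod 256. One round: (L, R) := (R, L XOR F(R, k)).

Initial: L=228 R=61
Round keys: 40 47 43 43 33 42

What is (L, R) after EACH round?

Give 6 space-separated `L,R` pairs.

Round 1 (k=40): L=61 R=107
Round 2 (k=47): L=107 R=145
Round 3 (k=43): L=145 R=9
Round 4 (k=43): L=9 R=27
Round 5 (k=33): L=27 R=139
Round 6 (k=42): L=139 R=206

Answer: 61,107 107,145 145,9 9,27 27,139 139,206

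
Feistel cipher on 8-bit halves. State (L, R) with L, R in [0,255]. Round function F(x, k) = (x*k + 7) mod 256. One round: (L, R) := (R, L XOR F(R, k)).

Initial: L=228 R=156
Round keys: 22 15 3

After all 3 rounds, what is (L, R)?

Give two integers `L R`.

Round 1 (k=22): L=156 R=139
Round 2 (k=15): L=139 R=176
Round 3 (k=3): L=176 R=156

Answer: 176 156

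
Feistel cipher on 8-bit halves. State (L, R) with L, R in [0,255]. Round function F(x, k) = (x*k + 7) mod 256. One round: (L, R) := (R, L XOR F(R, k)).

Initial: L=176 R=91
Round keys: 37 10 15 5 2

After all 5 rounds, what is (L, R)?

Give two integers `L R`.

Round 1 (k=37): L=91 R=158
Round 2 (k=10): L=158 R=104
Round 3 (k=15): L=104 R=129
Round 4 (k=5): L=129 R=228
Round 5 (k=2): L=228 R=78

Answer: 228 78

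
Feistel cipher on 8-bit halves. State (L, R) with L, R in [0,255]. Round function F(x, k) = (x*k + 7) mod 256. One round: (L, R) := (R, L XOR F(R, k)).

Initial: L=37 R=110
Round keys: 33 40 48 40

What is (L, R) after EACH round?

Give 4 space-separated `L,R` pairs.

Answer: 110,16 16,233 233,167 167,246

Derivation:
Round 1 (k=33): L=110 R=16
Round 2 (k=40): L=16 R=233
Round 3 (k=48): L=233 R=167
Round 4 (k=40): L=167 R=246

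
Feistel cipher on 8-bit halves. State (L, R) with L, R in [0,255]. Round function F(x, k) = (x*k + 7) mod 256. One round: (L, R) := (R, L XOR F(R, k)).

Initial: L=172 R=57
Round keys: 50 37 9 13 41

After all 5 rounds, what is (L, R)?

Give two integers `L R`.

Round 1 (k=50): L=57 R=133
Round 2 (k=37): L=133 R=121
Round 3 (k=9): L=121 R=205
Round 4 (k=13): L=205 R=9
Round 5 (k=41): L=9 R=181

Answer: 9 181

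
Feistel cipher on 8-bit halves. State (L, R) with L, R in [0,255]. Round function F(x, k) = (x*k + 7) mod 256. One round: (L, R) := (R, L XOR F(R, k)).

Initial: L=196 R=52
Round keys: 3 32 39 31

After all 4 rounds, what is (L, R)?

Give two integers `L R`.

Answer: 75 207

Derivation:
Round 1 (k=3): L=52 R=103
Round 2 (k=32): L=103 R=211
Round 3 (k=39): L=211 R=75
Round 4 (k=31): L=75 R=207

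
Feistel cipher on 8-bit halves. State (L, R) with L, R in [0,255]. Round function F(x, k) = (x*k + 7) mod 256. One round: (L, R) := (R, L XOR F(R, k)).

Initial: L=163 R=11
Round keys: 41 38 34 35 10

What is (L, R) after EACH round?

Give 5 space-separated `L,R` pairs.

Round 1 (k=41): L=11 R=105
Round 2 (k=38): L=105 R=150
Round 3 (k=34): L=150 R=154
Round 4 (k=35): L=154 R=131
Round 5 (k=10): L=131 R=191

Answer: 11,105 105,150 150,154 154,131 131,191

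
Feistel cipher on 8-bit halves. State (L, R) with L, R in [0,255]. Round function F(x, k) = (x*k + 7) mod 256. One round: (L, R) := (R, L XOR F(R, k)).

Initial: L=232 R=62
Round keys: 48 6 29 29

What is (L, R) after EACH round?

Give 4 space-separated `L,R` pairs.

Answer: 62,79 79,223 223,5 5,71

Derivation:
Round 1 (k=48): L=62 R=79
Round 2 (k=6): L=79 R=223
Round 3 (k=29): L=223 R=5
Round 4 (k=29): L=5 R=71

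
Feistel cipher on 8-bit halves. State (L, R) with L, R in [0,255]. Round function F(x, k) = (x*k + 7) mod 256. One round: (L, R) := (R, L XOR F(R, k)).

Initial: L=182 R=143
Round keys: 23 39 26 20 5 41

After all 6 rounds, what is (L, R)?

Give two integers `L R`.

Answer: 133 17

Derivation:
Round 1 (k=23): L=143 R=86
Round 2 (k=39): L=86 R=174
Round 3 (k=26): L=174 R=229
Round 4 (k=20): L=229 R=69
Round 5 (k=5): L=69 R=133
Round 6 (k=41): L=133 R=17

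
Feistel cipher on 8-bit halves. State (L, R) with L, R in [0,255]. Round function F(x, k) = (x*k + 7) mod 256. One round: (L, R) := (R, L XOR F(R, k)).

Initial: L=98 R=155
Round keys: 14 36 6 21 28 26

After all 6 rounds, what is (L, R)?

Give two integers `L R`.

Round 1 (k=14): L=155 R=227
Round 2 (k=36): L=227 R=104
Round 3 (k=6): L=104 R=148
Round 4 (k=21): L=148 R=67
Round 5 (k=28): L=67 R=207
Round 6 (k=26): L=207 R=78

Answer: 207 78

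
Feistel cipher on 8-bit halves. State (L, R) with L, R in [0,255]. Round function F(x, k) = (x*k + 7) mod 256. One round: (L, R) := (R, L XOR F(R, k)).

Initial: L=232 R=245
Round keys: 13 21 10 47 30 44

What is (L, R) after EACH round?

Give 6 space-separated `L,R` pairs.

Round 1 (k=13): L=245 R=144
Round 2 (k=21): L=144 R=34
Round 3 (k=10): L=34 R=203
Round 4 (k=47): L=203 R=110
Round 5 (k=30): L=110 R=32
Round 6 (k=44): L=32 R=233

Answer: 245,144 144,34 34,203 203,110 110,32 32,233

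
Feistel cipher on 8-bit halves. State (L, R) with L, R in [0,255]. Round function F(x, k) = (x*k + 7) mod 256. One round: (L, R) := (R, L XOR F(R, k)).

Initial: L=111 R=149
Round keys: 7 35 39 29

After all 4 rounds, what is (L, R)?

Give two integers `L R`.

Answer: 25 79

Derivation:
Round 1 (k=7): L=149 R=117
Round 2 (k=35): L=117 R=147
Round 3 (k=39): L=147 R=25
Round 4 (k=29): L=25 R=79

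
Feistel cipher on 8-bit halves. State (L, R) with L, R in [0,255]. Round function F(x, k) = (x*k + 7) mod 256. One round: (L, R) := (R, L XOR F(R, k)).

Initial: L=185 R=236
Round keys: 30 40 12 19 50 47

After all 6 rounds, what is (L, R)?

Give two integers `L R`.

Answer: 188 254

Derivation:
Round 1 (k=30): L=236 R=22
Round 2 (k=40): L=22 R=155
Round 3 (k=12): L=155 R=93
Round 4 (k=19): L=93 R=117
Round 5 (k=50): L=117 R=188
Round 6 (k=47): L=188 R=254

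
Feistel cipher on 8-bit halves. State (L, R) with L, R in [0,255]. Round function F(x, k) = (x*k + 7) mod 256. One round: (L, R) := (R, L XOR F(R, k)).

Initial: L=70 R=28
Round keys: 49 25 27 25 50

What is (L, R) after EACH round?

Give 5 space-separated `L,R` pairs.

Round 1 (k=49): L=28 R=37
Round 2 (k=25): L=37 R=184
Round 3 (k=27): L=184 R=74
Round 4 (k=25): L=74 R=249
Round 5 (k=50): L=249 R=227

Answer: 28,37 37,184 184,74 74,249 249,227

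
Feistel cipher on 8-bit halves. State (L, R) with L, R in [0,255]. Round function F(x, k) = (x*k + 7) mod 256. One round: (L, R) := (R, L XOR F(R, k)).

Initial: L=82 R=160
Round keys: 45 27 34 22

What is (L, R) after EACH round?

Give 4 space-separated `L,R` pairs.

Answer: 160,117 117,254 254,182 182,85

Derivation:
Round 1 (k=45): L=160 R=117
Round 2 (k=27): L=117 R=254
Round 3 (k=34): L=254 R=182
Round 4 (k=22): L=182 R=85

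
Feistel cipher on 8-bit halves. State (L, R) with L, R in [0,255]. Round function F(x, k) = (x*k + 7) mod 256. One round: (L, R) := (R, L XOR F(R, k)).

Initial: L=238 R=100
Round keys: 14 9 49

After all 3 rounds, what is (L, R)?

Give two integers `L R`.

Round 1 (k=14): L=100 R=145
Round 2 (k=9): L=145 R=68
Round 3 (k=49): L=68 R=154

Answer: 68 154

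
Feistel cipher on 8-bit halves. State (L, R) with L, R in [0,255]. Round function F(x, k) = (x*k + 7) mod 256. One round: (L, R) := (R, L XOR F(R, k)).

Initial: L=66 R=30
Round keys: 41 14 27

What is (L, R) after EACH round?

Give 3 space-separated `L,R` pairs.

Round 1 (k=41): L=30 R=151
Round 2 (k=14): L=151 R=87
Round 3 (k=27): L=87 R=163

Answer: 30,151 151,87 87,163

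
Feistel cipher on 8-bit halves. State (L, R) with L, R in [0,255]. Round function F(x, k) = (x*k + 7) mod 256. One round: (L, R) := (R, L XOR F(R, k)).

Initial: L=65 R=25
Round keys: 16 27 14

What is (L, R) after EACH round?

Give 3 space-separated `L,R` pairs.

Answer: 25,214 214,128 128,209

Derivation:
Round 1 (k=16): L=25 R=214
Round 2 (k=27): L=214 R=128
Round 3 (k=14): L=128 R=209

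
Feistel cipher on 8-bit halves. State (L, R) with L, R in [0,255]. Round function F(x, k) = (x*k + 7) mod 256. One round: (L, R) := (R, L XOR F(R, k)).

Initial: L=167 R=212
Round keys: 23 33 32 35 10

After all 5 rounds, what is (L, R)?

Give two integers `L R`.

Answer: 143 206

Derivation:
Round 1 (k=23): L=212 R=180
Round 2 (k=33): L=180 R=239
Round 3 (k=32): L=239 R=83
Round 4 (k=35): L=83 R=143
Round 5 (k=10): L=143 R=206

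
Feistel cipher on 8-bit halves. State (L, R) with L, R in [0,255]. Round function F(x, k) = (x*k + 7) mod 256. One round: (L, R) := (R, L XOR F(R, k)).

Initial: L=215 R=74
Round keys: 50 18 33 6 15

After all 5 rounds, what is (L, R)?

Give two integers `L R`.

Round 1 (k=50): L=74 R=172
Round 2 (k=18): L=172 R=85
Round 3 (k=33): L=85 R=80
Round 4 (k=6): L=80 R=178
Round 5 (k=15): L=178 R=37

Answer: 178 37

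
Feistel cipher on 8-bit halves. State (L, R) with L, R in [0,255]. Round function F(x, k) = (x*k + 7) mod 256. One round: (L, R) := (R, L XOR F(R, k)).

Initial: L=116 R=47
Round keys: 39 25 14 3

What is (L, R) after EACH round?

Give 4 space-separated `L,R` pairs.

Round 1 (k=39): L=47 R=68
Round 2 (k=25): L=68 R=132
Round 3 (k=14): L=132 R=123
Round 4 (k=3): L=123 R=252

Answer: 47,68 68,132 132,123 123,252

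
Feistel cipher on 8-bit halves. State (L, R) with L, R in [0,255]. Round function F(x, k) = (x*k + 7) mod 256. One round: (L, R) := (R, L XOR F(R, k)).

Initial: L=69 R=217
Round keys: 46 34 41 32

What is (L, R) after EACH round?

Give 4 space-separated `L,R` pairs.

Round 1 (k=46): L=217 R=64
Round 2 (k=34): L=64 R=94
Round 3 (k=41): L=94 R=85
Round 4 (k=32): L=85 R=249

Answer: 217,64 64,94 94,85 85,249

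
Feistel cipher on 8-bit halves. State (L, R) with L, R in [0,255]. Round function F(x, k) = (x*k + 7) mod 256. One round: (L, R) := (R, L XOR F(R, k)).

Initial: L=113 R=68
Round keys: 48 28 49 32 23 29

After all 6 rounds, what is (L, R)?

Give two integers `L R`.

Round 1 (k=48): L=68 R=182
Round 2 (k=28): L=182 R=171
Round 3 (k=49): L=171 R=116
Round 4 (k=32): L=116 R=44
Round 5 (k=23): L=44 R=143
Round 6 (k=29): L=143 R=22

Answer: 143 22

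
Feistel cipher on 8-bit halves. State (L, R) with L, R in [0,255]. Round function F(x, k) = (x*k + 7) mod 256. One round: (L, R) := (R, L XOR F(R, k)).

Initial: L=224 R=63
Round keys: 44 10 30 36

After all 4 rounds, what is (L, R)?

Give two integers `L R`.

Answer: 72 77

Derivation:
Round 1 (k=44): L=63 R=59
Round 2 (k=10): L=59 R=106
Round 3 (k=30): L=106 R=72
Round 4 (k=36): L=72 R=77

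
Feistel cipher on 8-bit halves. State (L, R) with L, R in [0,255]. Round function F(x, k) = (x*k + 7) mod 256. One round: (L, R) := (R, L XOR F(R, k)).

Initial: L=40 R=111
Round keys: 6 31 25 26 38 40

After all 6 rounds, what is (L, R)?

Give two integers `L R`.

Round 1 (k=6): L=111 R=137
Round 2 (k=31): L=137 R=241
Round 3 (k=25): L=241 R=25
Round 4 (k=26): L=25 R=96
Round 5 (k=38): L=96 R=94
Round 6 (k=40): L=94 R=215

Answer: 94 215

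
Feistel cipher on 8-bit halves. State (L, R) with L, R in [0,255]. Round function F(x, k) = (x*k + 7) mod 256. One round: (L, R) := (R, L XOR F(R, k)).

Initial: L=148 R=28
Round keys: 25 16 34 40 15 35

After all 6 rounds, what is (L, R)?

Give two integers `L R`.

Round 1 (k=25): L=28 R=87
Round 2 (k=16): L=87 R=107
Round 3 (k=34): L=107 R=106
Round 4 (k=40): L=106 R=252
Round 5 (k=15): L=252 R=161
Round 6 (k=35): L=161 R=246

Answer: 161 246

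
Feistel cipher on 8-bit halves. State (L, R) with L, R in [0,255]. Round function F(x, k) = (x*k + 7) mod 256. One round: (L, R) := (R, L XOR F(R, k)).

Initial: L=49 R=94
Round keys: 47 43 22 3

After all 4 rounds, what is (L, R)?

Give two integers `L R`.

Round 1 (k=47): L=94 R=120
Round 2 (k=43): L=120 R=113
Round 3 (k=22): L=113 R=197
Round 4 (k=3): L=197 R=39

Answer: 197 39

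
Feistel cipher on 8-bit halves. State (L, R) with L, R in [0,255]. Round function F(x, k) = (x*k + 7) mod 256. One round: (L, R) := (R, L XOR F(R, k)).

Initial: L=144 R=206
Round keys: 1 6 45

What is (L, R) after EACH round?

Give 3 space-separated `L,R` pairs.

Round 1 (k=1): L=206 R=69
Round 2 (k=6): L=69 R=107
Round 3 (k=45): L=107 R=147

Answer: 206,69 69,107 107,147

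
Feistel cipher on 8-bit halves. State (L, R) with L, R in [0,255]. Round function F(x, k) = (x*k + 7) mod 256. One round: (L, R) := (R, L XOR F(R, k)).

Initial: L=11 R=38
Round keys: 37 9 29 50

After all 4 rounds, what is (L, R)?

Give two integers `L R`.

Round 1 (k=37): L=38 R=142
Round 2 (k=9): L=142 R=35
Round 3 (k=29): L=35 R=112
Round 4 (k=50): L=112 R=196

Answer: 112 196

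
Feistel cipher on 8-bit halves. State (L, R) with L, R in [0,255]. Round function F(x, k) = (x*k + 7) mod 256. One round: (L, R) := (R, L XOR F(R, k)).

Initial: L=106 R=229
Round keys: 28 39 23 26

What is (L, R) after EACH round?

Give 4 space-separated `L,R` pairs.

Answer: 229,121 121,147 147,69 69,154

Derivation:
Round 1 (k=28): L=229 R=121
Round 2 (k=39): L=121 R=147
Round 3 (k=23): L=147 R=69
Round 4 (k=26): L=69 R=154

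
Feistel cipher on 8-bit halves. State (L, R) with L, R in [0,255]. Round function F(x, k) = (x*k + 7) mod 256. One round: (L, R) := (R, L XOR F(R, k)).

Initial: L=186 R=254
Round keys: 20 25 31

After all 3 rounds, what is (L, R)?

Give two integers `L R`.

Round 1 (k=20): L=254 R=101
Round 2 (k=25): L=101 R=26
Round 3 (k=31): L=26 R=72

Answer: 26 72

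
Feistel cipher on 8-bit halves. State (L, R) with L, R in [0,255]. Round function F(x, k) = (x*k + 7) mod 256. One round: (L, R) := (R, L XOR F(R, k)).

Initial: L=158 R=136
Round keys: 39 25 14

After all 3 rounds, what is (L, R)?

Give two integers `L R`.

Round 1 (k=39): L=136 R=33
Round 2 (k=25): L=33 R=200
Round 3 (k=14): L=200 R=214

Answer: 200 214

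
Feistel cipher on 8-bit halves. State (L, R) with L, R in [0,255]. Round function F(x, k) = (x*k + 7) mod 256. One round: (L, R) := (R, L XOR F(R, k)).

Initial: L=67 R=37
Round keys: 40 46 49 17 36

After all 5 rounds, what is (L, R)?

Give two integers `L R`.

Answer: 94 66

Derivation:
Round 1 (k=40): L=37 R=140
Round 2 (k=46): L=140 R=10
Round 3 (k=49): L=10 R=125
Round 4 (k=17): L=125 R=94
Round 5 (k=36): L=94 R=66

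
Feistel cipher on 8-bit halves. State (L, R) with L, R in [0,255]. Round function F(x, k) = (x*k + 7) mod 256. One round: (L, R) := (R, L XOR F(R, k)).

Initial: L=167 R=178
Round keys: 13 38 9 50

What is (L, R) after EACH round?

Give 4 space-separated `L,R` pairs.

Answer: 178,182 182,185 185,62 62,154

Derivation:
Round 1 (k=13): L=178 R=182
Round 2 (k=38): L=182 R=185
Round 3 (k=9): L=185 R=62
Round 4 (k=50): L=62 R=154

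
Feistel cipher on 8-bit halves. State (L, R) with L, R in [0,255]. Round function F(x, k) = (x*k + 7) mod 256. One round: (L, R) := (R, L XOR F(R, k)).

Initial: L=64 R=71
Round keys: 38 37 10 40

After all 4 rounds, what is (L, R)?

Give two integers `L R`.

Round 1 (k=38): L=71 R=209
Round 2 (k=37): L=209 R=123
Round 3 (k=10): L=123 R=4
Round 4 (k=40): L=4 R=220

Answer: 4 220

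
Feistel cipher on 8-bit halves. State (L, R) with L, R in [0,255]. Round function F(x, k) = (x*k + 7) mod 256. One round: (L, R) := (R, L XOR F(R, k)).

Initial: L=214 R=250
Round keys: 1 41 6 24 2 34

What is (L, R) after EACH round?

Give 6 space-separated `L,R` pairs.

Answer: 250,215 215,140 140,152 152,203 203,5 5,122

Derivation:
Round 1 (k=1): L=250 R=215
Round 2 (k=41): L=215 R=140
Round 3 (k=6): L=140 R=152
Round 4 (k=24): L=152 R=203
Round 5 (k=2): L=203 R=5
Round 6 (k=34): L=5 R=122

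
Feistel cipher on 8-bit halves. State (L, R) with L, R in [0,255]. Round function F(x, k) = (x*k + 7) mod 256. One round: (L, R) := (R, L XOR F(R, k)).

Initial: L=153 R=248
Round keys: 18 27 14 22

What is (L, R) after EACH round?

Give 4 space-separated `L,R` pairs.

Answer: 248,238 238,217 217,11 11,32

Derivation:
Round 1 (k=18): L=248 R=238
Round 2 (k=27): L=238 R=217
Round 3 (k=14): L=217 R=11
Round 4 (k=22): L=11 R=32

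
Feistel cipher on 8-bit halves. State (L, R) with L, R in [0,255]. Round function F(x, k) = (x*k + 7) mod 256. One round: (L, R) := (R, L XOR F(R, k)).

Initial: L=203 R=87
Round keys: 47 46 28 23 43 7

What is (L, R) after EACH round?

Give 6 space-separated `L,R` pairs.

Round 1 (k=47): L=87 R=203
Round 2 (k=46): L=203 R=214
Round 3 (k=28): L=214 R=164
Round 4 (k=23): L=164 R=21
Round 5 (k=43): L=21 R=42
Round 6 (k=7): L=42 R=56

Answer: 87,203 203,214 214,164 164,21 21,42 42,56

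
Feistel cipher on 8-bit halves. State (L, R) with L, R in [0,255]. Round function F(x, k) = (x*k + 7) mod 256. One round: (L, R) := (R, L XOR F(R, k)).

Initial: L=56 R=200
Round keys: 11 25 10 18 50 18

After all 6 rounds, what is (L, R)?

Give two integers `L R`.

Answer: 141 0

Derivation:
Round 1 (k=11): L=200 R=167
Round 2 (k=25): L=167 R=158
Round 3 (k=10): L=158 R=148
Round 4 (k=18): L=148 R=241
Round 5 (k=50): L=241 R=141
Round 6 (k=18): L=141 R=0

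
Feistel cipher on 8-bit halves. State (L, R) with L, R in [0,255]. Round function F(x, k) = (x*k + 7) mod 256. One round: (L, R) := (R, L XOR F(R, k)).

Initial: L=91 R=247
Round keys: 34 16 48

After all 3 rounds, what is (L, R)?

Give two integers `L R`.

Answer: 16 137

Derivation:
Round 1 (k=34): L=247 R=142
Round 2 (k=16): L=142 R=16
Round 3 (k=48): L=16 R=137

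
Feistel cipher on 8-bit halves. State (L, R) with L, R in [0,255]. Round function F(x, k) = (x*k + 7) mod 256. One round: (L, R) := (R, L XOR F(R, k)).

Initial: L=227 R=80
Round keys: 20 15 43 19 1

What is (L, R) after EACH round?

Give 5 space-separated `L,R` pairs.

Round 1 (k=20): L=80 R=164
Round 2 (k=15): L=164 R=243
Round 3 (k=43): L=243 R=124
Round 4 (k=19): L=124 R=200
Round 5 (k=1): L=200 R=179

Answer: 80,164 164,243 243,124 124,200 200,179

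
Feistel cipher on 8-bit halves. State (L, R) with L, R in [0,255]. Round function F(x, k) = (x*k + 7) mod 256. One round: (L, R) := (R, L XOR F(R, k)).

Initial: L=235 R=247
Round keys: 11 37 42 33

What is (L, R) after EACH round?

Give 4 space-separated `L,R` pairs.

Round 1 (k=11): L=247 R=79
Round 2 (k=37): L=79 R=133
Round 3 (k=42): L=133 R=150
Round 4 (k=33): L=150 R=216

Answer: 247,79 79,133 133,150 150,216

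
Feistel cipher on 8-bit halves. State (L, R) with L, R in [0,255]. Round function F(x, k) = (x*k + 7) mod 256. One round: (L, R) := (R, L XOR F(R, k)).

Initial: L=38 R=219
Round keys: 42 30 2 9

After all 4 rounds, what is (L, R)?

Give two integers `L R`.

Answer: 232 53

Derivation:
Round 1 (k=42): L=219 R=211
Round 2 (k=30): L=211 R=26
Round 3 (k=2): L=26 R=232
Round 4 (k=9): L=232 R=53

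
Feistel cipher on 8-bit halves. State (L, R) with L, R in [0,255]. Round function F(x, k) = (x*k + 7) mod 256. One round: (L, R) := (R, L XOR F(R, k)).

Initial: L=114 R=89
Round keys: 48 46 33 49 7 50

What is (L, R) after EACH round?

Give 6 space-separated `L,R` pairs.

Answer: 89,197 197,52 52,126 126,17 17,0 0,22

Derivation:
Round 1 (k=48): L=89 R=197
Round 2 (k=46): L=197 R=52
Round 3 (k=33): L=52 R=126
Round 4 (k=49): L=126 R=17
Round 5 (k=7): L=17 R=0
Round 6 (k=50): L=0 R=22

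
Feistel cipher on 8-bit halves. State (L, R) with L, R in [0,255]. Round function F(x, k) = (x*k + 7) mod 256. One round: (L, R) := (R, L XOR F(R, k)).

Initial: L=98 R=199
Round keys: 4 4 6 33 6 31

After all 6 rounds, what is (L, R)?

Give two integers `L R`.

Answer: 19 205

Derivation:
Round 1 (k=4): L=199 R=65
Round 2 (k=4): L=65 R=204
Round 3 (k=6): L=204 R=142
Round 4 (k=33): L=142 R=153
Round 5 (k=6): L=153 R=19
Round 6 (k=31): L=19 R=205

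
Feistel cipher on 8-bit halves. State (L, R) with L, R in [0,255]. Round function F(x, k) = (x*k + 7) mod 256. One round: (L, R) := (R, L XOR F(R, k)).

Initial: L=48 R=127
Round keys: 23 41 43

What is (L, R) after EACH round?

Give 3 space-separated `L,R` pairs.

Round 1 (k=23): L=127 R=64
Round 2 (k=41): L=64 R=56
Round 3 (k=43): L=56 R=47

Answer: 127,64 64,56 56,47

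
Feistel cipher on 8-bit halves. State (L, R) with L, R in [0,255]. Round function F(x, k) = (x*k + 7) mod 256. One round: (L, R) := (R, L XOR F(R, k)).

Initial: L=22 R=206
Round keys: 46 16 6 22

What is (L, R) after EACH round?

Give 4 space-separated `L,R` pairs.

Round 1 (k=46): L=206 R=29
Round 2 (k=16): L=29 R=25
Round 3 (k=6): L=25 R=128
Round 4 (k=22): L=128 R=30

Answer: 206,29 29,25 25,128 128,30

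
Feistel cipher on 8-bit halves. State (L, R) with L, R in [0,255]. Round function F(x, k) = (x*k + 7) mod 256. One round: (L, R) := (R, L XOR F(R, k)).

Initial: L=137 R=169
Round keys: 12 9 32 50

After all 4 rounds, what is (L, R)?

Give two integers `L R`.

Answer: 125 137

Derivation:
Round 1 (k=12): L=169 R=122
Round 2 (k=9): L=122 R=248
Round 3 (k=32): L=248 R=125
Round 4 (k=50): L=125 R=137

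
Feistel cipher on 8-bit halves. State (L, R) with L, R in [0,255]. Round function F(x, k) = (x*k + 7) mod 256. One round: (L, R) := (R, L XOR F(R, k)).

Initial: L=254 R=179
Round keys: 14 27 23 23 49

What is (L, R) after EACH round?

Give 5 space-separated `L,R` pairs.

Round 1 (k=14): L=179 R=47
Round 2 (k=27): L=47 R=79
Round 3 (k=23): L=79 R=15
Round 4 (k=23): L=15 R=47
Round 5 (k=49): L=47 R=9

Answer: 179,47 47,79 79,15 15,47 47,9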